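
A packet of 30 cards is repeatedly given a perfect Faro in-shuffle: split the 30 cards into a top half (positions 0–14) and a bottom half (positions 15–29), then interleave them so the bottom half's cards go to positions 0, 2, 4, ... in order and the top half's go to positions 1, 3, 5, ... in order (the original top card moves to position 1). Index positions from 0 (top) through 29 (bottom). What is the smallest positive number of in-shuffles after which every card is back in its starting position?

The in-shuffle permutes the 30 positions with cycle lengths [5, 5, 5, 5, 5, 5].
Every card is home exactly when every cycle has completed a whole number of laps, i.e. after lcm(5) = 5 in-shuffles.

5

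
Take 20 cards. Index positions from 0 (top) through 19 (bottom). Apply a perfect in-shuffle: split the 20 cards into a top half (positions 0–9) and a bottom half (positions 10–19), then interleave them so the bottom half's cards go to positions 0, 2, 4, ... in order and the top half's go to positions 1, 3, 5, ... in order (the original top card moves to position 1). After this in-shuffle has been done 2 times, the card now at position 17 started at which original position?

Work backwards from position 17, undoing one in-shuffle at a time:
17 ← 8 ← 14
So the card now at position 17 started at position 14.

14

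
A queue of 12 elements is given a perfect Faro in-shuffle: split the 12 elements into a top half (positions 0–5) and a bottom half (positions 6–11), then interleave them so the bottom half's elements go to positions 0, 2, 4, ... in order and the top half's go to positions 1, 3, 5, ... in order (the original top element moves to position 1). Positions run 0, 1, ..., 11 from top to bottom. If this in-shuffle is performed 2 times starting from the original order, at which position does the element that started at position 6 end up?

Track the element's position through each in-shuffle:
6 → 0 → 1

1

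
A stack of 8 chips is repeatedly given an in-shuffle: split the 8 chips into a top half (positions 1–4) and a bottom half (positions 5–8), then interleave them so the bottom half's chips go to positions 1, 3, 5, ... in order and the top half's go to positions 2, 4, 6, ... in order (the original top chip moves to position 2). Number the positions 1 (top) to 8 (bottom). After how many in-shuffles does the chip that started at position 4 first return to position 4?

Follow position 4 under repeated in-shuffles:
4 → 8 → 7 → 5 → 1 → 2 → 4
It first returns after 6 in-shuffles.

6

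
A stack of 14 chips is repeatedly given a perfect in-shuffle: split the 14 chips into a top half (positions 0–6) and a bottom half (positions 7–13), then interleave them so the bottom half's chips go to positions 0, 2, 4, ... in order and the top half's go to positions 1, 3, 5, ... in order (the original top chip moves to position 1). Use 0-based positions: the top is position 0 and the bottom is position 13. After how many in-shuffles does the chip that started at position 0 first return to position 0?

Follow position 0 under repeated in-shuffles:
0 → 1 → 3 → 7 → 0
It first returns after 4 in-shuffles.

4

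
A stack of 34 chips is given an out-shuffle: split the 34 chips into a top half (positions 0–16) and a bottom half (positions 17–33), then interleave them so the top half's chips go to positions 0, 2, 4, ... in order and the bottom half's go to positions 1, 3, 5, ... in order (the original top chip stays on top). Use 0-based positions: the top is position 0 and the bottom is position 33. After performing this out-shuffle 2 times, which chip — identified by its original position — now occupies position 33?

Work backwards from position 33, undoing one out-shuffle at a time:
33 ← 33 ← 33
So the chip now at position 33 started at position 33.

33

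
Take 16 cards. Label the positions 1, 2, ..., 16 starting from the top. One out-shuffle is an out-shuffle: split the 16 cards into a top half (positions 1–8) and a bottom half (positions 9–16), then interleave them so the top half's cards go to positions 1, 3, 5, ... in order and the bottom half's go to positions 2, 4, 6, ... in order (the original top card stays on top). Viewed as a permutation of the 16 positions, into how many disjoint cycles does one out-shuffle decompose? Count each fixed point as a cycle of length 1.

6

Trace each unvisited position around until it returns:
(1) (2 3 5 9) (4 7 13 10) (6 11) (8 15 14 12) (16)
6 cycles in total.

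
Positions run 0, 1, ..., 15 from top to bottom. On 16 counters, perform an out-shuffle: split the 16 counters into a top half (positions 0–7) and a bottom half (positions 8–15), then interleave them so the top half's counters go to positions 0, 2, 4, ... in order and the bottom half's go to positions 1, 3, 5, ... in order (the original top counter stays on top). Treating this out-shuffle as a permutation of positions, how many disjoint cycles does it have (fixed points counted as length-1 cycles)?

6

Trace each unvisited position around until it returns:
(0) (1 2 4 8) (3 6 12 9) (5 10) (7 14 13 11) (15)
6 cycles in total.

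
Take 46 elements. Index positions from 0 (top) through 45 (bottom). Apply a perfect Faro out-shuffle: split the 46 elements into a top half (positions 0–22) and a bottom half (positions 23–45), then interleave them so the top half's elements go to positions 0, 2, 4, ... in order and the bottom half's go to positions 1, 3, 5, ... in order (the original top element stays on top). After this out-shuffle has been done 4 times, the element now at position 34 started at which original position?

Work backwards from position 34, undoing one out-shuffle at a time:
34 ← 17 ← 31 ← 38 ← 19
So the element now at position 34 started at position 19.

19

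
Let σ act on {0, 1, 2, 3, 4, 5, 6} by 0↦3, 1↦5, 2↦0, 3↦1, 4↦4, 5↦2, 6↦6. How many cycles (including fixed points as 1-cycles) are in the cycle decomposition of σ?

3

Cycle decomposition: (0 3 1 5 2) (4) (6).
3 cycles.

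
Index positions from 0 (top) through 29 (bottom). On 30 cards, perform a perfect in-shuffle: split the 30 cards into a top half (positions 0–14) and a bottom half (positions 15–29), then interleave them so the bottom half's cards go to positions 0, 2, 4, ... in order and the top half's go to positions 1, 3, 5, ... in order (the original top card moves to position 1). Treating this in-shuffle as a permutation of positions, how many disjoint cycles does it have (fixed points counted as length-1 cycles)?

6

Trace each unvisited position around until it returns:
(0 1 3 7 15) (2 5 11 23 16) (4 9 19 8 17) (6 13 27 24 18) (10 21 12 25 20) (14 29 28 26 22)
6 cycles in total.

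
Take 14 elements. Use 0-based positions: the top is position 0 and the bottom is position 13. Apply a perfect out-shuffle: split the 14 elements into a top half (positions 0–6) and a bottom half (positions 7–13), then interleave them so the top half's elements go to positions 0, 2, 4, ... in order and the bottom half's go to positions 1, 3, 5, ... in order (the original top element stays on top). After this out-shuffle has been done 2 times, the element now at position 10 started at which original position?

Work backwards from position 10, undoing one out-shuffle at a time:
10 ← 5 ← 9
So the element now at position 10 started at position 9.

9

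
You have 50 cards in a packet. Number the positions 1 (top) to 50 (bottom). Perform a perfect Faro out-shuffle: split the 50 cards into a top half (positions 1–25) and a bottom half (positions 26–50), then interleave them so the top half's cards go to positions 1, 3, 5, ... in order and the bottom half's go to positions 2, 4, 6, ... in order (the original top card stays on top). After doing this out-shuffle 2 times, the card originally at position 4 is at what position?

Track the card's position through each out-shuffle:
4 → 7 → 13

13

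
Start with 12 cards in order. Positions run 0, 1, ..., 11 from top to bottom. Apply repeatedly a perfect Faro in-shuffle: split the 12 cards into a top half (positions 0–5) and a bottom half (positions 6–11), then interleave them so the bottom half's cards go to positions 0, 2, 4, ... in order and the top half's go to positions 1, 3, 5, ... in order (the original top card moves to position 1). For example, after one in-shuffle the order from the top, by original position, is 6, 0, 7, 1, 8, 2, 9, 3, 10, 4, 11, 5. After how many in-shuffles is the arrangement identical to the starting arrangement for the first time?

The in-shuffle permutes the 12 positions with cycle lengths [12].
Every card is home exactly when every cycle has completed a whole number of laps, i.e. after lcm(12) = 12 in-shuffles.

12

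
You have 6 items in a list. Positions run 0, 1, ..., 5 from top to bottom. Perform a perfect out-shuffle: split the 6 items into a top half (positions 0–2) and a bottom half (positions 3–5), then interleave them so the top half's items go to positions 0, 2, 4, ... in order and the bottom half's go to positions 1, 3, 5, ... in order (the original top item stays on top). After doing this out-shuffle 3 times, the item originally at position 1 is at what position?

3

Track the item's position through each out-shuffle:
1 → 2 → 4 → 3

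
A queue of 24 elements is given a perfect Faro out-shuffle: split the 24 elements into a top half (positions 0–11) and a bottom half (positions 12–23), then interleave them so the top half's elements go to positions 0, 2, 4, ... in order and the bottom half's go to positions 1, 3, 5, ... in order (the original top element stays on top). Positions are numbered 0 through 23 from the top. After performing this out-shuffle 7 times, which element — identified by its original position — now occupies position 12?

Work backwards from position 12, undoing one out-shuffle at a time:
12 ← 6 ← 3 ← 13 ← 18 ← 9 ← 16 ← 8
So the element now at position 12 started at position 8.

8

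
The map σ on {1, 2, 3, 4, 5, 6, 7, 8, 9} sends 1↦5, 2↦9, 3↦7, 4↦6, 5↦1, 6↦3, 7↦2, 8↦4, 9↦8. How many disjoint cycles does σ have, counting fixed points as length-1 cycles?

2

Cycle decomposition: (1 5) (2 9 8 4 6 3 7).
2 cycles.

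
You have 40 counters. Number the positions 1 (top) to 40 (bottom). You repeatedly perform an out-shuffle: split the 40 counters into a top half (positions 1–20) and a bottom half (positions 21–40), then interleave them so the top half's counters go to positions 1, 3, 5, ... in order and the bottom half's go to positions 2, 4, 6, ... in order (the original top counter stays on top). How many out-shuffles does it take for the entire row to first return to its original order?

The out-shuffle permutes the 40 positions with cycle lengths [1, 1, 2, 12, 12, 12].
Every counter is home exactly when every cycle has completed a whole number of laps, i.e. after lcm(1, 2, 12) = 12 out-shuffles.

12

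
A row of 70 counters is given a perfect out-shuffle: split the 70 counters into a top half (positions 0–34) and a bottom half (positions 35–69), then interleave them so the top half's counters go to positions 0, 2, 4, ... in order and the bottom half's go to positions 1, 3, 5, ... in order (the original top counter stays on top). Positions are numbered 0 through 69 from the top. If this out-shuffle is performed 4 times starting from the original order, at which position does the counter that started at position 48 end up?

9

Track the counter's position through each out-shuffle:
48 → 27 → 54 → 39 → 9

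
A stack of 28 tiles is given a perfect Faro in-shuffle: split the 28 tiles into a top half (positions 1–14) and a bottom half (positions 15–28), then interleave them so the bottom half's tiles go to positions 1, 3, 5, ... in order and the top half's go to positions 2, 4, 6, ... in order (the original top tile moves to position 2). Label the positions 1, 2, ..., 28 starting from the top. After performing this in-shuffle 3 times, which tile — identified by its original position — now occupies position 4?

15

Work backwards from position 4, undoing one in-shuffle at a time:
4 ← 2 ← 1 ← 15
So the tile now at position 4 started at position 15.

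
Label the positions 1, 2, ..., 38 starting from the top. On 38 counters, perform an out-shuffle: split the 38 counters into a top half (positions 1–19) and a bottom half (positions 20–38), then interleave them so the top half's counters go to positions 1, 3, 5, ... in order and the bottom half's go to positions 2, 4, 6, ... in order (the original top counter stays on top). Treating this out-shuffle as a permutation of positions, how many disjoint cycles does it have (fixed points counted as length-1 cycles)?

3

Trace each unvisited position around until it returns:
(1) (2 3 5 9 17 33 ... len 36) (38)
3 cycles in total.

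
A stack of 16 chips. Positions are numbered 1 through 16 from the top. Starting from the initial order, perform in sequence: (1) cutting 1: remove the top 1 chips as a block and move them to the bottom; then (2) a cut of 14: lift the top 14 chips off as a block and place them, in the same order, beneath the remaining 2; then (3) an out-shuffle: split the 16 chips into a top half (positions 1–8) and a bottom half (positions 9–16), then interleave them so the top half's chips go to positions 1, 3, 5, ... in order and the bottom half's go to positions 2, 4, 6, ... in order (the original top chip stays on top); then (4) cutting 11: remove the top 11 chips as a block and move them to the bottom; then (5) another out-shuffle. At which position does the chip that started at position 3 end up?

Track the chip from position 3 forward through each operation:
  after op 1 (cut 1): 3 → 2
  after op 2 (cut 14): 2 → 4
  after op 3 (out-shuffle): 4 → 7
  after op 4 (cut 11): 7 → 12
  after op 5 (out-shuffle): 12 → 8

8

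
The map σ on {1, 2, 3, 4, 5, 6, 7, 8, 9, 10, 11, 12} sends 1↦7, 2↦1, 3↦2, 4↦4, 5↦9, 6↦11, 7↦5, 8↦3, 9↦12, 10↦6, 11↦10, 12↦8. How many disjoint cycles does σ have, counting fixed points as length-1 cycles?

Cycle decomposition: (1 7 5 9 12 8 3 2) (4) (6 11 10).
3 cycles.

3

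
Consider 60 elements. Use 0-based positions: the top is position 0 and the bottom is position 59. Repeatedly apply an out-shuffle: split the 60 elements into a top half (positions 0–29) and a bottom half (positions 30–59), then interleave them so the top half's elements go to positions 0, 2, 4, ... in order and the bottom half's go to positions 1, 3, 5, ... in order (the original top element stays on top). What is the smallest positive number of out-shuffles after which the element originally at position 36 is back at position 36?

58

Follow position 36 under repeated out-shuffles:
36 → 13 → 26 → 52 → 45 → 31 → 3 → 6 → ... → 36 (length 58)
It first returns after 58 out-shuffles.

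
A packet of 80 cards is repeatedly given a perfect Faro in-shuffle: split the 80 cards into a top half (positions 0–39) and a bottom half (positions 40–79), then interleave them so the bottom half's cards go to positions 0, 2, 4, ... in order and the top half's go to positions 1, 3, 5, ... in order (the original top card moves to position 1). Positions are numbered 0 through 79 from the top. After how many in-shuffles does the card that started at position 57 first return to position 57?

54

Follow position 57 under repeated in-shuffles:
57 → 34 → 69 → 58 → 36 → 73 → 66 → 52 → ... → 57 (length 54)
It first returns after 54 in-shuffles.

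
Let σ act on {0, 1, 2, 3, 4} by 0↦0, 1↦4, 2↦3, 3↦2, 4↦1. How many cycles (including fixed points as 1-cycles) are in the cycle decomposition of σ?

Cycle decomposition: (0) (1 4) (2 3).
3 cycles.

3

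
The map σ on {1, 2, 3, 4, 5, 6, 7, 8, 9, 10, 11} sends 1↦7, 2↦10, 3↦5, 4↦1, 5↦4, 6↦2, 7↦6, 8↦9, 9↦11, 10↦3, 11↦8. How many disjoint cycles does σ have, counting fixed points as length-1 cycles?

Cycle decomposition: (1 7 6 2 10 3 5 4) (8 9 11).
2 cycles.

2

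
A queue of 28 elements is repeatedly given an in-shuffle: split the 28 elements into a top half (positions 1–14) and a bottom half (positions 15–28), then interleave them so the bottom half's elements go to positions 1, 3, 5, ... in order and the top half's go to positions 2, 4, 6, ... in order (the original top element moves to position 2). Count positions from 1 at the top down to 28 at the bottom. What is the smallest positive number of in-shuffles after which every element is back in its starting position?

The in-shuffle permutes the 28 positions with cycle lengths [28].
Every element is home exactly when every cycle has completed a whole number of laps, i.e. after lcm(28) = 28 in-shuffles.

28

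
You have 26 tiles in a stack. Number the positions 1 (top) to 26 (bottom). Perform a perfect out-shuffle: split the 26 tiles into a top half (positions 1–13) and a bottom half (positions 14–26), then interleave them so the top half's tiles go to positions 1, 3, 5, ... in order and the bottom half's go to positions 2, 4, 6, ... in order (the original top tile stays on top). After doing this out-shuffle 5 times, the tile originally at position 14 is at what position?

17

Track the tile's position through each out-shuffle:
14 → 2 → 3 → 5 → 9 → 17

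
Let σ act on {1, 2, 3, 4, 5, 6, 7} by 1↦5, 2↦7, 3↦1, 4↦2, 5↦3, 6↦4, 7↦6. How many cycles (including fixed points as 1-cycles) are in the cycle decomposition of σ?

2

Cycle decomposition: (1 5 3) (2 7 6 4).
2 cycles.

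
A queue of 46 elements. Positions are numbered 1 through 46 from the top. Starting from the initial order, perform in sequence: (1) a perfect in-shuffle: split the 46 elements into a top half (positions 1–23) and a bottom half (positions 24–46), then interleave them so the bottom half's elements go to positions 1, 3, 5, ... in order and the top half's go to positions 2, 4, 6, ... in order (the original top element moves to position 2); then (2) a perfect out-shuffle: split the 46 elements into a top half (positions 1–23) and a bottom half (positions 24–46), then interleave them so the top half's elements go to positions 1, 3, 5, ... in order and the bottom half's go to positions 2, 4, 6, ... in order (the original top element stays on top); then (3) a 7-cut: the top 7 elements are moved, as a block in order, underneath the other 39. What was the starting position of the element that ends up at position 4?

Undo the operations in reverse order, starting from position 4:
  undo op 3 (cut 7): 4 ← 11
  undo op 2 (out-shuffle, from top half): 11 ← 6
  undo op 1 (in-shuffle, from top half): 6 ← 3
So the element at position 4 came from original position 3.

3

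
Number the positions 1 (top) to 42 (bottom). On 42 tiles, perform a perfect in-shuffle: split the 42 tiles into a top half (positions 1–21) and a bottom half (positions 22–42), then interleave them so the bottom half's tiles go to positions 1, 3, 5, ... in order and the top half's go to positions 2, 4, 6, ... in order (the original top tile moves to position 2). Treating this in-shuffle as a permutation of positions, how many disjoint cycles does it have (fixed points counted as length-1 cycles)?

3

Trace each unvisited position around until it returns:
(1 2 4 8 16 32 ... len 14) (3 6 12 24 5 10 ... len 14) (7 14 28 13 26 9 ... len 14)
3 cycles in total.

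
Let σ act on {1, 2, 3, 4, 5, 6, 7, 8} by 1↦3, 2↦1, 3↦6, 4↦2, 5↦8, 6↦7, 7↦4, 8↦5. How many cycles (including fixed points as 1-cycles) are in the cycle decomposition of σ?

2

Cycle decomposition: (1 3 6 7 4 2) (5 8).
2 cycles.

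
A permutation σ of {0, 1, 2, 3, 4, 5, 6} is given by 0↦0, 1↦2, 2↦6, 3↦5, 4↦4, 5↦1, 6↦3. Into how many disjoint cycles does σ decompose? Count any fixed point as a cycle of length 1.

3

Cycle decomposition: (0) (1 2 6 3 5) (4).
3 cycles.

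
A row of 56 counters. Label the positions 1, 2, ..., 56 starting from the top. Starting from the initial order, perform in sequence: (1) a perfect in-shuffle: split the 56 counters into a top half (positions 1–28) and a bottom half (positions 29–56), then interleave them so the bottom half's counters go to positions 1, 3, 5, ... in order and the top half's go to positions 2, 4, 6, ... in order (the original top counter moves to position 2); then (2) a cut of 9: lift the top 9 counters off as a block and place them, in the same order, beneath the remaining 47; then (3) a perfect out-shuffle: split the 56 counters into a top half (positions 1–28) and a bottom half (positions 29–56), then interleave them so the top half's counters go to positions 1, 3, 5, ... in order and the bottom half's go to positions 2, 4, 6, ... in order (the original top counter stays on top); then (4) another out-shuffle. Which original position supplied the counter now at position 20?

Undo the operations in reverse order, starting from position 20:
  undo op 4 (out-shuffle, from bottom half): 20 ← 38
  undo op 3 (out-shuffle, from bottom half): 38 ← 47
  undo op 2 (cut 9): 47 ← 56
  undo op 1 (in-shuffle, from top half): 56 ← 28
So the counter at position 20 came from original position 28.

28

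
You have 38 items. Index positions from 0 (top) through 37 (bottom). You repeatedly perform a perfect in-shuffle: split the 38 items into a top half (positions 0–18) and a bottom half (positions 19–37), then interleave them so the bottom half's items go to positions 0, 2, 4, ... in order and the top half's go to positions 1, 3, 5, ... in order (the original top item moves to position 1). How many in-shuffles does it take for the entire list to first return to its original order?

The in-shuffle permutes the 38 positions with cycle lengths [2, 12, 12, 12].
Every item is home exactly when every cycle has completed a whole number of laps, i.e. after lcm(2, 12) = 12 in-shuffles.

12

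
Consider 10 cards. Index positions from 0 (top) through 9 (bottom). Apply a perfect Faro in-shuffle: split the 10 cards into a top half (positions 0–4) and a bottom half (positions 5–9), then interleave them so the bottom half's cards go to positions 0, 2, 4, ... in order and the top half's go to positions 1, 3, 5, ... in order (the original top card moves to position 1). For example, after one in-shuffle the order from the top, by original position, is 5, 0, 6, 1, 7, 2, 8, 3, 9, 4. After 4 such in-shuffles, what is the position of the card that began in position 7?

6

Track the card's position through each in-shuffle:
7 → 4 → 9 → 8 → 6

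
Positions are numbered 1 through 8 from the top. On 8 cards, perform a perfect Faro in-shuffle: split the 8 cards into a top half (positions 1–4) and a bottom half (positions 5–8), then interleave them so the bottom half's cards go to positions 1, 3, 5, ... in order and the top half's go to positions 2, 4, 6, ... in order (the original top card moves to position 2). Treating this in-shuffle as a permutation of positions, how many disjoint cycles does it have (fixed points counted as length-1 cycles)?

2

Trace each unvisited position around until it returns:
(1 2 4 8 7 5) (3 6)
2 cycles in total.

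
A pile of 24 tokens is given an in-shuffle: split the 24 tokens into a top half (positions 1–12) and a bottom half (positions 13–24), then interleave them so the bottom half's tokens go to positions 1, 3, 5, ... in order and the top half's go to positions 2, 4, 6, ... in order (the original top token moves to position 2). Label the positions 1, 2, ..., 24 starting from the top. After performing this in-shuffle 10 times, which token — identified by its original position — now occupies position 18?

7

Work backwards from position 18, undoing one in-shuffle at a time:
18 ← 9 ← 17 ← 21 ← 23 ← 24 ← 12 ← 6 ← 3 ← 14 ← 7
So the token now at position 18 started at position 7.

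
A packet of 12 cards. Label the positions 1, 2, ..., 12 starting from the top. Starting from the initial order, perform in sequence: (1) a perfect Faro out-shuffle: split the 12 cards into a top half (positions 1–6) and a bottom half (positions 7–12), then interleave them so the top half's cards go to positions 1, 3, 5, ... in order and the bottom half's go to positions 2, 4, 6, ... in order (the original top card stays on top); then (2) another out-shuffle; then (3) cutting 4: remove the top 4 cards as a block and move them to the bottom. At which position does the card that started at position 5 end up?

Track the card from position 5 forward through each operation:
  after op 1 (out-shuffle): 5 → 9
  after op 2 (out-shuffle): 9 → 6
  after op 3 (cut 4): 6 → 2

2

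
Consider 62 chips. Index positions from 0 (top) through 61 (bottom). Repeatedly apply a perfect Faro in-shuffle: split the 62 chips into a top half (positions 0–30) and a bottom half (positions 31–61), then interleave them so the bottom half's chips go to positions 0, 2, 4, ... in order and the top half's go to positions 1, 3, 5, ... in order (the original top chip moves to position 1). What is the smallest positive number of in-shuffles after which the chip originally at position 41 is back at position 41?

Follow position 41 under repeated in-shuffles:
41 → 20 → 41
It first returns after 2 in-shuffles.

2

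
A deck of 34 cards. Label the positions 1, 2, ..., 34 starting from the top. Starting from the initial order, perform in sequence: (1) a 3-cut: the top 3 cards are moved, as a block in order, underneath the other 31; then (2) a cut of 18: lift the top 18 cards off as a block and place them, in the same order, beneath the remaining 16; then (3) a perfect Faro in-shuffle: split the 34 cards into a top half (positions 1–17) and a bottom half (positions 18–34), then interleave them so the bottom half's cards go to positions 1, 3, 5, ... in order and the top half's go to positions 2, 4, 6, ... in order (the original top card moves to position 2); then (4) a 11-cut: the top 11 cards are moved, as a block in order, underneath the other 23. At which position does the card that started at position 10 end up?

34

Track the card from position 10 forward through each operation:
  after op 1 (cut 3): 10 → 7
  after op 2 (cut 18): 7 → 23
  after op 3 (in-shuffle): 23 → 11
  after op 4 (cut 11): 11 → 34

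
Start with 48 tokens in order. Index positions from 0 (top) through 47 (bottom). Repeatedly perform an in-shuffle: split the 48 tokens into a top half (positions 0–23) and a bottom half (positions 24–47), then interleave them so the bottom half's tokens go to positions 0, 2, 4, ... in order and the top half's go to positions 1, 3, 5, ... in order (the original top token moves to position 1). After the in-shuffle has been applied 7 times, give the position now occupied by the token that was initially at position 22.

3

Track the token's position through each in-shuffle:
22 → 45 → 42 → 36 → 24 → 0 → 1 → 3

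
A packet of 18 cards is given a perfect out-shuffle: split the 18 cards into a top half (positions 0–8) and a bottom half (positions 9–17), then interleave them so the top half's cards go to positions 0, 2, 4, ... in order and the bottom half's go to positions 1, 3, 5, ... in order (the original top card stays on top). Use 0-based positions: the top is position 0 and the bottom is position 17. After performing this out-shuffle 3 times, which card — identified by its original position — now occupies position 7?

Work backwards from position 7, undoing one out-shuffle at a time:
7 ← 12 ← 6 ← 3
So the card now at position 7 started at position 3.

3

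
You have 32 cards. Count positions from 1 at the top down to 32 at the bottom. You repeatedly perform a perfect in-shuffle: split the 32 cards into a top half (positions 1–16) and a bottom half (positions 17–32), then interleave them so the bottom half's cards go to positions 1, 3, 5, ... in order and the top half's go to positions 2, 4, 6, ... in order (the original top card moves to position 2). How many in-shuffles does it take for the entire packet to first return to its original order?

The in-shuffle permutes the 32 positions with cycle lengths [2, 10, 10, 10].
Every card is home exactly when every cycle has completed a whole number of laps, i.e. after lcm(2, 10) = 10 in-shuffles.

10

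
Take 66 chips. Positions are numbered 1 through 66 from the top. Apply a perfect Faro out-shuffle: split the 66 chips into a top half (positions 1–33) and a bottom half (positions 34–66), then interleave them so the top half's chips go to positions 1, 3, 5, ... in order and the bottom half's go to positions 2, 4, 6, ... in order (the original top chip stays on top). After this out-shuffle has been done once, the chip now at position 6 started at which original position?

Work backwards from position 6, undoing one out-shuffle at a time:
6 ← 36
So the chip now at position 6 started at position 36.

36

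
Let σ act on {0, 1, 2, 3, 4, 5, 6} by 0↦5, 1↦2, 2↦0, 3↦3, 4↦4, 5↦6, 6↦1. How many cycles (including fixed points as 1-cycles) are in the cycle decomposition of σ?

3

Cycle decomposition: (0 5 6 1 2) (3) (4).
3 cycles.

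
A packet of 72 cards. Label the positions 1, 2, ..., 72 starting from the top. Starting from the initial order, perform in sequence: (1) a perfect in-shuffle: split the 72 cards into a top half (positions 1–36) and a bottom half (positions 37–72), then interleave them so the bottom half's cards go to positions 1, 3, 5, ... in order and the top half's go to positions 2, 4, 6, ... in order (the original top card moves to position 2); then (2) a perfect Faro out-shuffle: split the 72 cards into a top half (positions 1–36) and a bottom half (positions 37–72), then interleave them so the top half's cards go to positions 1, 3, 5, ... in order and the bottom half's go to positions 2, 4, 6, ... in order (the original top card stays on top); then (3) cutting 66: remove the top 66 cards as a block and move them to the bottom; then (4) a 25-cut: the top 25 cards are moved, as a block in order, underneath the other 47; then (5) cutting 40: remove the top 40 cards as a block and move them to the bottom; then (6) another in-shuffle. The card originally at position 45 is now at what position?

Track the card from position 45 forward through each operation:
  after op 1 (in-shuffle): 45 → 17
  after op 2 (out-shuffle): 17 → 33
  after op 3 (cut 66): 33 → 39
  after op 4 (cut 25): 39 → 14
  after op 5 (cut 40): 14 → 46
  after op 6 (in-shuffle): 46 → 19

19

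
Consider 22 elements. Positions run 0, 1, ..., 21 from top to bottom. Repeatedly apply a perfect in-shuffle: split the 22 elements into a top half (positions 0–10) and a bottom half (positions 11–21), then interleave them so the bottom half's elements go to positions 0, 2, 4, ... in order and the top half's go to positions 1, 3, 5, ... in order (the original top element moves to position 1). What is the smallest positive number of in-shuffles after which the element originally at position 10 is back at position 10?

11

Follow position 10 under repeated in-shuffles:
10 → 21 → 20 → 18 → 14 → 6 → 13 → 4 → 9 → 19 → 16 → 10
It first returns after 11 in-shuffles.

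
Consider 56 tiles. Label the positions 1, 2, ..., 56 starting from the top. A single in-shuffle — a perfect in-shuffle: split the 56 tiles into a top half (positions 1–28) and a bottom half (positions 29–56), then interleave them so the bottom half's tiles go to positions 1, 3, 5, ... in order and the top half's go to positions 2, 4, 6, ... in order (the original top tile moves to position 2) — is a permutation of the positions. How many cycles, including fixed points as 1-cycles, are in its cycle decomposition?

4

Trace each unvisited position around until it returns:
(1 2 4 8 16 32 ... len 18) (3 6 12 24 48 39 ... len 18) (5 10 20 40 23 46 ... len 18) (19 38)
4 cycles in total.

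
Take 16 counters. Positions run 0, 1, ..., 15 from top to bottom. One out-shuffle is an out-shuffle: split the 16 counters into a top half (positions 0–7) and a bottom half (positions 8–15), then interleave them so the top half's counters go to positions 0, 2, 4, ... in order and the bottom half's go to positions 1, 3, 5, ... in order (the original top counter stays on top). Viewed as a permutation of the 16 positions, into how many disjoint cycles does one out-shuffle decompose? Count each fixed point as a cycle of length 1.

Trace each unvisited position around until it returns:
(0) (1 2 4 8) (3 6 12 9) (5 10) (7 14 13 11) (15)
6 cycles in total.

6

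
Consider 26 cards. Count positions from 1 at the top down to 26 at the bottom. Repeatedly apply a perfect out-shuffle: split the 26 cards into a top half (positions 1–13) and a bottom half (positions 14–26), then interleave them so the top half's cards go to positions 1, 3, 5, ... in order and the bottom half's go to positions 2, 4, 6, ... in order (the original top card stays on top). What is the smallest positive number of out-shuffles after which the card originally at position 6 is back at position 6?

4

Follow position 6 under repeated out-shuffles:
6 → 11 → 21 → 16 → 6
It first returns after 4 out-shuffles.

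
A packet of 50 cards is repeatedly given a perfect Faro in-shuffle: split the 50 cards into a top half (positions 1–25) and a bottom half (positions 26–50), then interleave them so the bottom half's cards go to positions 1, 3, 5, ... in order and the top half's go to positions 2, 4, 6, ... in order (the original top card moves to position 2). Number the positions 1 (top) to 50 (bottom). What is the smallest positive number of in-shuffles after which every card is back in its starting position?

8

The in-shuffle permutes the 50 positions with cycle lengths [2, 8, 8, 8, 8, 8, 8].
Every card is home exactly when every cycle has completed a whole number of laps, i.e. after lcm(2, 8) = 8 in-shuffles.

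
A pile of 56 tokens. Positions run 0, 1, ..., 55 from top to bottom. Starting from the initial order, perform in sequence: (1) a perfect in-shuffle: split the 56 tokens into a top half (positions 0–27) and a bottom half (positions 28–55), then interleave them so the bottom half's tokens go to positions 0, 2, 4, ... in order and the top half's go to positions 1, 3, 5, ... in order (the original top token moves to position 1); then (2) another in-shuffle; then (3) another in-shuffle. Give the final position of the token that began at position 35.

Track the token from position 35 forward through each operation:
  after op 1 (in-shuffle): 35 → 14
  after op 2 (in-shuffle): 14 → 29
  after op 3 (in-shuffle): 29 → 2

2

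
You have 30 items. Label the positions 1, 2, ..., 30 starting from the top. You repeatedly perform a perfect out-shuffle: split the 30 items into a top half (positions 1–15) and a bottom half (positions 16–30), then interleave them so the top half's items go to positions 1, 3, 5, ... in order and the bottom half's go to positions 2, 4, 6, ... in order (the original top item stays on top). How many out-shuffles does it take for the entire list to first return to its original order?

28

The out-shuffle permutes the 30 positions with cycle lengths [1, 1, 28].
Every item is home exactly when every cycle has completed a whole number of laps, i.e. after lcm(1, 28) = 28 out-shuffles.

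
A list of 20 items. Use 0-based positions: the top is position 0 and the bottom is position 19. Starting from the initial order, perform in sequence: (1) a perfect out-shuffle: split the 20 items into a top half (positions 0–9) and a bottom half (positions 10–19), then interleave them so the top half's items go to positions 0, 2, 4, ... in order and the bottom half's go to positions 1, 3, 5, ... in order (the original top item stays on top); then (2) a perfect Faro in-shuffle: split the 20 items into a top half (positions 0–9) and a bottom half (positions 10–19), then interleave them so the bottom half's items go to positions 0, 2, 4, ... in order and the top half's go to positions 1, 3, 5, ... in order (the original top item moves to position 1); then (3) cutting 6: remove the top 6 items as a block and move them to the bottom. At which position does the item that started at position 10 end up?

Track the item from position 10 forward through each operation:
  after op 1 (out-shuffle): 10 → 1
  after op 2 (in-shuffle): 1 → 3
  after op 3 (cut 6): 3 → 17

17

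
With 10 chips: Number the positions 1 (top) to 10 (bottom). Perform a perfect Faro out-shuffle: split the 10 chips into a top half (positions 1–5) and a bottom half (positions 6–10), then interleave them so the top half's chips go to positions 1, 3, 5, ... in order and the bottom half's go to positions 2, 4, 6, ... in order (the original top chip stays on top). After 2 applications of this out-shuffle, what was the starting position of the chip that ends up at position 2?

Work backwards from position 2, undoing one out-shuffle at a time:
2 ← 6 ← 8
So the chip now at position 2 started at position 8.

8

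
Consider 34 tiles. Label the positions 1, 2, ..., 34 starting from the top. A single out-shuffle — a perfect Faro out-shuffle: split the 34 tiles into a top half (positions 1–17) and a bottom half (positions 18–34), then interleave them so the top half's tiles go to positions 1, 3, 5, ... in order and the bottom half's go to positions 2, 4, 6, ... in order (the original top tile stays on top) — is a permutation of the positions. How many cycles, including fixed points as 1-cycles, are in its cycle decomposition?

6

Trace each unvisited position around until it returns:
(1) (2 3 5 9 17 33 32 30 26 18) (4 7 13 25 16 31 28 22 10 19) (6 11 21 8 15 29 24 14 27 20) (12 23) (34)
6 cycles in total.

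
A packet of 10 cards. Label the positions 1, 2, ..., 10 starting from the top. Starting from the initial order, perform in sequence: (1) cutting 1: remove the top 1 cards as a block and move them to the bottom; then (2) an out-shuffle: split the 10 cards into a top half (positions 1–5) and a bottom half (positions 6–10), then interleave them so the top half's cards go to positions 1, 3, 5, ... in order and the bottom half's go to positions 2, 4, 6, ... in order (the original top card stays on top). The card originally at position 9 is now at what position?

6

Track the card from position 9 forward through each operation:
  after op 1 (cut 1): 9 → 8
  after op 2 (out-shuffle): 8 → 6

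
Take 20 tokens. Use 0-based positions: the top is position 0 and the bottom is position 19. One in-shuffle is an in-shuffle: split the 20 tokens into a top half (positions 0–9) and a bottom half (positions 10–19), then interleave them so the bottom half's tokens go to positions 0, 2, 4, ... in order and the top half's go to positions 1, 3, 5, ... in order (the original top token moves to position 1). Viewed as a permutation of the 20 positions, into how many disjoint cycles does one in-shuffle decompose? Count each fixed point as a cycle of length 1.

5

Trace each unvisited position around until it returns:
(0 1 3 7 15 10) (2 5 11) (4 9 19 18 16 12) (6 13) (8 17 14)
5 cycles in total.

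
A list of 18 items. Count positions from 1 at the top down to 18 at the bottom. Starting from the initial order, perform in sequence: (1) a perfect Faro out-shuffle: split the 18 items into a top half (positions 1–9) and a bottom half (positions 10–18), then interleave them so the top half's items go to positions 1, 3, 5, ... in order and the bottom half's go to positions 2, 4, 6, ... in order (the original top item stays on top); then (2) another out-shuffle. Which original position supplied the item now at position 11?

12

Undo the operations in reverse order, starting from position 11:
  undo op 2 (out-shuffle, from top half): 11 ← 6
  undo op 1 (out-shuffle, from bottom half): 6 ← 12
So the item at position 11 came from original position 12.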